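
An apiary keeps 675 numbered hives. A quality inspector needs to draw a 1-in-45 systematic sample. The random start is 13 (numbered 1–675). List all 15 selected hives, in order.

hive 1: 13
hive 2: 13 + 45 = 58
hive 3: 58 + 45 = 103
hive 4: 103 + 45 = 148
hive 5: 148 + 45 = 193
hive 6: 193 + 45 = 238
hive 7: 238 + 45 = 283
hive 8: 283 + 45 = 328
hive 9: 328 + 45 = 373
hive 10: 373 + 45 = 418
hive 11: 418 + 45 = 463
hive 12: 463 + 45 = 508
hive 13: 508 + 45 = 553
hive 14: 553 + 45 = 598
hive 15: 598 + 45 = 643

13, 58, 103, 148, 193, 238, 283, 328, 373, 418, 463, 508, 553, 598, 643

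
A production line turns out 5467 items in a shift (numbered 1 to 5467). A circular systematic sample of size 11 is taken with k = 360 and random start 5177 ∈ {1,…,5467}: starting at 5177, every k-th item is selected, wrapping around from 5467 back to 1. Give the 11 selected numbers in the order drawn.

5177, 70, 430, 790, 1150, 1510, 1870, 2230, 2590, 2950, 3310

Selection 1: 5177
Selection 2: 5177 + 360 = 5537 → 5537 − 5467 = 70
Selection 3: 70 + 360 = 430
Selection 4: 430 + 360 = 790
Selection 5: 790 + 360 = 1150
Selection 6: 1150 + 360 = 1510
Selection 7: 1510 + 360 = 1870
Selection 8: 1870 + 360 = 2230
Selection 9: 2230 + 360 = 2590
Selection 10: 2590 + 360 = 2950
Selection 11: 2950 + 360 = 3310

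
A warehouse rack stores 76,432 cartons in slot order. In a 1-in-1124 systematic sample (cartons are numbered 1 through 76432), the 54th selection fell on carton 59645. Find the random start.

k = 1124
r = 59645 − (54−1)×1124 = 59645 − 59572 = 73

73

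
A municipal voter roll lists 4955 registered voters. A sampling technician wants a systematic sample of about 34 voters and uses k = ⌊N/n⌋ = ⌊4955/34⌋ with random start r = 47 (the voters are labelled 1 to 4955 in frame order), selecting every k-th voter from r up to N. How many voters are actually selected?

k = ⌊4955/34⌋ = 145
Achieved size = ⌊(4955 − 47)/145⌋ + 1 = ⌊4908/145⌋ + 1 = 33 + 1 = 34
(last selection: 47 + 33×145 = 4832 ≤ 4955; next would be 4977 > 4955)

34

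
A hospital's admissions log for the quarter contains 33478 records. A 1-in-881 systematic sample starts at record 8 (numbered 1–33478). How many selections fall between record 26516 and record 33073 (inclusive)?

k = 881
First selection ≥ 26516: 8 + ⌈(26516−8)/881⌉·881 = 8 + 31×881 = 27319
Last selection ≤ 33073: 8 + ⌊(33073−8)/881⌋·881 = 8 + 37×881 = 32605
Count = 37 − 31 + 1 = 7

7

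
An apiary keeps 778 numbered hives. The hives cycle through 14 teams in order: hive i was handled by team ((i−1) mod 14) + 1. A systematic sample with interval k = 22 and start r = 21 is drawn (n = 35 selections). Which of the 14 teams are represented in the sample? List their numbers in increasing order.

1, 3, 5, 7, 9, 11, 13

Consecutive selections differ by k = 22, so their team numbers differ by 22 mod 14 = 8.
gcd(22, 14) = 2, so the sample visits 14/2 = 7 distinct residues mod 14.
Start 21 is team 7; the teams hit are 1, 3, 5, 7, 9, 11, 13.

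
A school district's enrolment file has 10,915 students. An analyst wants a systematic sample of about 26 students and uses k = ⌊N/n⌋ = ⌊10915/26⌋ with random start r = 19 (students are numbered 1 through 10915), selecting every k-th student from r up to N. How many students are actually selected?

27

k = ⌊10915/26⌋ = 419
Achieved size = ⌊(10915 − 19)/419⌋ + 1 = ⌊10896/419⌋ + 1 = 26 + 1 = 27
(last selection: 19 + 26×419 = 10913 ≤ 10915; next would be 11332 > 10915)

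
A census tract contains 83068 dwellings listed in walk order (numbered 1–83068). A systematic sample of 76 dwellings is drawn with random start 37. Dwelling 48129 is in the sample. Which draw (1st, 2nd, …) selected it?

45

k = 83068/76 = 1093
position = (48129 − 37)/1093 + 1 = 48092/1093 + 1 = 44 + 1 = 45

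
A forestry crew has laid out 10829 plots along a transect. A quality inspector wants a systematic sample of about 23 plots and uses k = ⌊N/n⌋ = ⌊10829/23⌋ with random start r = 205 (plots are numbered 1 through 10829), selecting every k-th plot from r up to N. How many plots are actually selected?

k = ⌊10829/23⌋ = 470
Achieved size = ⌊(10829 − 205)/470⌋ + 1 = ⌊10624/470⌋ + 1 = 22 + 1 = 23
(last selection: 205 + 22×470 = 10545 ≤ 10829; next would be 11015 > 10829)

23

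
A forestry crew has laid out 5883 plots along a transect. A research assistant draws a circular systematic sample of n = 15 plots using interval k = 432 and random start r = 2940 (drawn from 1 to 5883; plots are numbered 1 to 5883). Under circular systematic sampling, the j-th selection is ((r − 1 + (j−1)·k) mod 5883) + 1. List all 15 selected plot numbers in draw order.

Selection 1: 2940
Selection 2: 2940 + 432 = 3372
Selection 3: 3372 + 432 = 3804
Selection 4: 3804 + 432 = 4236
Selection 5: 4236 + 432 = 4668
Selection 6: 4668 + 432 = 5100
Selection 7: 5100 + 432 = 5532
Selection 8: 5532 + 432 = 5964 → 5964 − 5883 = 81
Selection 9: 81 + 432 = 513
Selection 10: 513 + 432 = 945
Selection 11: 945 + 432 = 1377
Selection 12: 1377 + 432 = 1809
Selection 13: 1809 + 432 = 2241
Selection 14: 2241 + 432 = 2673
Selection 15: 2673 + 432 = 3105

2940, 3372, 3804, 4236, 4668, 5100, 5532, 81, 513, 945, 1377, 1809, 2241, 2673, 3105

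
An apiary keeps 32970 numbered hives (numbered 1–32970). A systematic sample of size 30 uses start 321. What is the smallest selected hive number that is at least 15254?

15707

k = 32970/30 = 1099
Steps past start: ⌈(15254 − 321)/1099⌉ = ⌈14933/1099⌉ = 14
Selected hive: 321 + 14×1099 = 15707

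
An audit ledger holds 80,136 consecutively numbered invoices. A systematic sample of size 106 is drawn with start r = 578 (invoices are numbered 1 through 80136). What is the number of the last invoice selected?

79958

k = 80136/106 = 756
106th selection = r + (106−1)·k = 578 + 105×756 = 578 + 79380 = 79958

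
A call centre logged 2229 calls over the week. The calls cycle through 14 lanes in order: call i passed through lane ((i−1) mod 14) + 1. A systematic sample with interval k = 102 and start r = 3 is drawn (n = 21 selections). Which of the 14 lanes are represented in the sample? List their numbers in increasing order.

1, 3, 5, 7, 9, 11, 13

Consecutive selections differ by k = 102, so their lane numbers differ by 102 mod 14 = 4.
gcd(102, 14) = 2, so the sample visits 14/2 = 7 distinct residues mod 14.
Start 3 is lane 3; the lanes hit are 1, 3, 5, 7, 9, 11, 13.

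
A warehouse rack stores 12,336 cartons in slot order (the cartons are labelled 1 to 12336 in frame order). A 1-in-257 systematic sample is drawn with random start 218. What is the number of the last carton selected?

12297

k = 257
48th selection = r + (48−1)·k = 218 + 47×257 = 218 + 12079 = 12297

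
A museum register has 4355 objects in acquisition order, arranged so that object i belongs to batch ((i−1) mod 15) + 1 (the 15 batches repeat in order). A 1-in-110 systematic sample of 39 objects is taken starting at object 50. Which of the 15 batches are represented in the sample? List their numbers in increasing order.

5, 10, 15

Consecutive selections differ by k = 110, so their batch numbers differ by 110 mod 15 = 5.
gcd(110, 15) = 5, so the sample visits 15/5 = 3 distinct residues mod 15.
Start 50 is batch 5; the batches hit are 5, 10, 15.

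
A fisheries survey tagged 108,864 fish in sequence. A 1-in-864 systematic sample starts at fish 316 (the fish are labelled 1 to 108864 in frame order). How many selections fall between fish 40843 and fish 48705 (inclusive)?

k = 864
First selection ≥ 40843: 316 + ⌈(40843−316)/864⌉·864 = 316 + 47×864 = 40924
Last selection ≤ 48705: 316 + ⌊(48705−316)/864⌋·864 = 316 + 56×864 = 48700
Count = 56 − 47 + 1 = 10

10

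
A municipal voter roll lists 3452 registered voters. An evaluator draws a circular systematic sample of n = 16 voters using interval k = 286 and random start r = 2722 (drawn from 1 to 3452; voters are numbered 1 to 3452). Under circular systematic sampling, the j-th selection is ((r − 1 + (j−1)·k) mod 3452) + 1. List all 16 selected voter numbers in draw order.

Selection 1: 2722
Selection 2: 2722 + 286 = 3008
Selection 3: 3008 + 286 = 3294
Selection 4: 3294 + 286 = 3580 → 3580 − 3452 = 128
Selection 5: 128 + 286 = 414
Selection 6: 414 + 286 = 700
Selection 7: 700 + 286 = 986
Selection 8: 986 + 286 = 1272
Selection 9: 1272 + 286 = 1558
Selection 10: 1558 + 286 = 1844
Selection 11: 1844 + 286 = 2130
Selection 12: 2130 + 286 = 2416
Selection 13: 2416 + 286 = 2702
Selection 14: 2702 + 286 = 2988
Selection 15: 2988 + 286 = 3274
Selection 16: 3274 + 286 = 3560 → 3560 − 3452 = 108

2722, 3008, 3294, 128, 414, 700, 986, 1272, 1558, 1844, 2130, 2416, 2702, 2988, 3274, 108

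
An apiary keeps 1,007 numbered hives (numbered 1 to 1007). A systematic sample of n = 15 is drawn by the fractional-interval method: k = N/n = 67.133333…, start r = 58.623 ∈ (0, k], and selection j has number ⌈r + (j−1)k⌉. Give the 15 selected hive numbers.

j=1: r + 0k = 58.623 → ⌈·⌉ = 59
j=2: r + 1k = 125.756333… → ⌈·⌉ = 126
j=3: r + 2k = 192.889666… → ⌈·⌉ = 193
j=4: r + 3k = 260.023 → ⌈·⌉ = 261
j=5: r + 4k = 327.156333… → ⌈·⌉ = 328
j=6: r + 5k = 394.289666… → ⌈·⌉ = 395
j=7: r + 6k = 461.423 → ⌈·⌉ = 462
j=8: r + 7k = 528.556333… → ⌈·⌉ = 529
j=9: r + 8k = 595.689666… → ⌈·⌉ = 596
j=10: r + 9k = 662.823 → ⌈·⌉ = 663
j=11: r + 10k = 729.956333… → ⌈·⌉ = 730
j=12: r + 11k = 797.089666… → ⌈·⌉ = 798
j=13: r + 12k = 864.223 → ⌈·⌉ = 865
j=14: r + 13k = 931.356333… → ⌈·⌉ = 932
j=15: r + 14k = 998.489666… → ⌈·⌉ = 999

59, 126, 193, 261, 328, 395, 462, 529, 596, 663, 730, 798, 865, 932, 999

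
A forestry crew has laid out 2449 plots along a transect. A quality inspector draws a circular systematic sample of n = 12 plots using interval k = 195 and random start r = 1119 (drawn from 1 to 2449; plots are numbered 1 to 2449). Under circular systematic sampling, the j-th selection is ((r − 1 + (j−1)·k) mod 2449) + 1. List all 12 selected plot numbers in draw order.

Selection 1: 1119
Selection 2: 1119 + 195 = 1314
Selection 3: 1314 + 195 = 1509
Selection 4: 1509 + 195 = 1704
Selection 5: 1704 + 195 = 1899
Selection 6: 1899 + 195 = 2094
Selection 7: 2094 + 195 = 2289
Selection 8: 2289 + 195 = 2484 → 2484 − 2449 = 35
Selection 9: 35 + 195 = 230
Selection 10: 230 + 195 = 425
Selection 11: 425 + 195 = 620
Selection 12: 620 + 195 = 815

1119, 1314, 1509, 1704, 1899, 2094, 2289, 35, 230, 425, 620, 815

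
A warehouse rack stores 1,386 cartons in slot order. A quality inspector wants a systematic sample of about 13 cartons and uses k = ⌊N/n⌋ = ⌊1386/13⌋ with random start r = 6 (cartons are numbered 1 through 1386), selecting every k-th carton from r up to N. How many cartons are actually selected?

14

k = ⌊1386/13⌋ = 106
Achieved size = ⌊(1386 − 6)/106⌋ + 1 = ⌊1380/106⌋ + 1 = 13 + 1 = 14
(last selection: 6 + 13×106 = 1384 ≤ 1386; next would be 1490 > 1386)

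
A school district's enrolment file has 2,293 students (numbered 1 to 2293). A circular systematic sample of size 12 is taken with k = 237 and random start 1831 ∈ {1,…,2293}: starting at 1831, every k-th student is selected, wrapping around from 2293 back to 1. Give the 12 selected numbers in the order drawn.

Selection 1: 1831
Selection 2: 1831 + 237 = 2068
Selection 3: 2068 + 237 = 2305 → 2305 − 2293 = 12
Selection 4: 12 + 237 = 249
Selection 5: 249 + 237 = 486
Selection 6: 486 + 237 = 723
Selection 7: 723 + 237 = 960
Selection 8: 960 + 237 = 1197
Selection 9: 1197 + 237 = 1434
Selection 10: 1434 + 237 = 1671
Selection 11: 1671 + 237 = 1908
Selection 12: 1908 + 237 = 2145

1831, 2068, 12, 249, 486, 723, 960, 1197, 1434, 1671, 1908, 2145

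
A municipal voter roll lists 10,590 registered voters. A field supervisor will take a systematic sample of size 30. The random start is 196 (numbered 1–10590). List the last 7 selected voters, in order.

8315, 8668, 9021, 9374, 9727, 10080, 10433

k = N/n = 10590/30 = 353
24th selection = 196 + 23×353 = 8315
25th: 8315 + 353 = 8668
26th: 8668 + 353 = 9021
27th: 9021 + 353 = 9374
28th: 9374 + 353 = 9727
29th: 9727 + 353 = 10080
30th: 10080 + 353 = 10433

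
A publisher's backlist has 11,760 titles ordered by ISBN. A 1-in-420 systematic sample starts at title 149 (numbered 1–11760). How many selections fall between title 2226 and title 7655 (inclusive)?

k = 420
First selection ≥ 2226: 149 + ⌈(2226−149)/420⌉·420 = 149 + 5×420 = 2249
Last selection ≤ 7655: 149 + ⌊(7655−149)/420⌋·420 = 149 + 17×420 = 7289
Count = 17 − 5 + 1 = 13

13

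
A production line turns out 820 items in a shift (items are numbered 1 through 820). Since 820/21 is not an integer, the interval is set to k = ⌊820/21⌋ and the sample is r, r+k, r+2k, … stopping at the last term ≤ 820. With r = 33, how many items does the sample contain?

k = ⌊820/21⌋ = 39
Achieved size = ⌊(820 − 33)/39⌋ + 1 = ⌊787/39⌋ + 1 = 20 + 1 = 21
(last selection: 33 + 20×39 = 813 ≤ 820; next would be 852 > 820)

21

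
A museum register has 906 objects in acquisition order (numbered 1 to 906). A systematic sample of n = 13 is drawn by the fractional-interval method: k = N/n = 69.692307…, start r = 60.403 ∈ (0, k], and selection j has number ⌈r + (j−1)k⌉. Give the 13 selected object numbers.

61, 131, 200, 270, 340, 409, 479, 549, 618, 688, 758, 828, 897

j=1: r + 0k = 60.403 → ⌈·⌉ = 61
j=2: r + 1k = 130.095307… → ⌈·⌉ = 131
j=3: r + 2k = 199.787615… → ⌈·⌉ = 200
j=4: r + 3k = 269.479923… → ⌈·⌉ = 270
j=5: r + 4k = 339.172230… → ⌈·⌉ = 340
j=6: r + 5k = 408.864538… → ⌈·⌉ = 409
j=7: r + 6k = 478.556846… → ⌈·⌉ = 479
j=8: r + 7k = 548.249153… → ⌈·⌉ = 549
j=9: r + 8k = 617.941461… → ⌈·⌉ = 618
j=10: r + 9k = 687.633769… → ⌈·⌉ = 688
j=11: r + 10k = 757.326076… → ⌈·⌉ = 758
j=12: r + 11k = 827.018384… → ⌈·⌉ = 828
j=13: r + 12k = 896.710692… → ⌈·⌉ = 897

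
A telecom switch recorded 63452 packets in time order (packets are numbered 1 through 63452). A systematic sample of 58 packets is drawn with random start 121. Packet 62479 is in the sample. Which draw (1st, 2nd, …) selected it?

k = 63452/58 = 1094
position = (62479 − 121)/1094 + 1 = 62358/1094 + 1 = 57 + 1 = 58

58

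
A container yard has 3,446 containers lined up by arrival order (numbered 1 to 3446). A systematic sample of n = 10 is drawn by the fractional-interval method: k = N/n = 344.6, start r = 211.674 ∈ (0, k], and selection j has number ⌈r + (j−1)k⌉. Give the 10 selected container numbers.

j=1: r + 0k = 211.674 → ⌈·⌉ = 212
j=2: r + 1k = 556.274 → ⌈·⌉ = 557
j=3: r + 2k = 900.874 → ⌈·⌉ = 901
j=4: r + 3k = 1245.474 → ⌈·⌉ = 1246
j=5: r + 4k = 1590.074 → ⌈·⌉ = 1591
j=6: r + 5k = 1934.674 → ⌈·⌉ = 1935
j=7: r + 6k = 2279.274 → ⌈·⌉ = 2280
j=8: r + 7k = 2623.874 → ⌈·⌉ = 2624
j=9: r + 8k = 2968.474 → ⌈·⌉ = 2969
j=10: r + 9k = 3313.074 → ⌈·⌉ = 3314

212, 557, 901, 1246, 1591, 1935, 2280, 2624, 2969, 3314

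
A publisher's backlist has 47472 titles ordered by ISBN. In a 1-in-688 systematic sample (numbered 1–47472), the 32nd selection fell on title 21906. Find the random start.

k = 688
r = 21906 − (32−1)×688 = 21906 − 21328 = 578

578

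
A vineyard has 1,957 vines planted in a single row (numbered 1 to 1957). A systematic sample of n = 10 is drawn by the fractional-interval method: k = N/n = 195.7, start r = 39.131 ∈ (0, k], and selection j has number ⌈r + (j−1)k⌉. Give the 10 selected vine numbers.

40, 235, 431, 627, 822, 1018, 1214, 1410, 1605, 1801

j=1: r + 0k = 39.131 → ⌈·⌉ = 40
j=2: r + 1k = 234.831 → ⌈·⌉ = 235
j=3: r + 2k = 430.531 → ⌈·⌉ = 431
j=4: r + 3k = 626.231 → ⌈·⌉ = 627
j=5: r + 4k = 821.931 → ⌈·⌉ = 822
j=6: r + 5k = 1017.631 → ⌈·⌉ = 1018
j=7: r + 6k = 1213.331 → ⌈·⌉ = 1214
j=8: r + 7k = 1409.031 → ⌈·⌉ = 1410
j=9: r + 8k = 1604.731 → ⌈·⌉ = 1605
j=10: r + 9k = 1800.431 → ⌈·⌉ = 1801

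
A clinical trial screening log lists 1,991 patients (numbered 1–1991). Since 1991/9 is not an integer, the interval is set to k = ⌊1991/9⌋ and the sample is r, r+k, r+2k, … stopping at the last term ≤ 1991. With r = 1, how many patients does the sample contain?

10

k = ⌊1991/9⌋ = 221
Achieved size = ⌊(1991 − 1)/221⌋ + 1 = ⌊1990/221⌋ + 1 = 9 + 1 = 10
(last selection: 1 + 9×221 = 1990 ≤ 1991; next would be 2211 > 1991)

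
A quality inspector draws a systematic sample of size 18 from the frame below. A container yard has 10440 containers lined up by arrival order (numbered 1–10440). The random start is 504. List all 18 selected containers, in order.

k = N/n = 10440/18 = 580
container 1: 504
container 2: 504 + 580 = 1084
container 3: 1084 + 580 = 1664
container 4: 1664 + 580 = 2244
container 5: 2244 + 580 = 2824
container 6: 2824 + 580 = 3404
container 7: 3404 + 580 = 3984
container 8: 3984 + 580 = 4564
container 9: 4564 + 580 = 5144
container 10: 5144 + 580 = 5724
container 11: 5724 + 580 = 6304
container 12: 6304 + 580 = 6884
container 13: 6884 + 580 = 7464
container 14: 7464 + 580 = 8044
container 15: 8044 + 580 = 8624
container 16: 8624 + 580 = 9204
container 17: 9204 + 580 = 9784
container 18: 9784 + 580 = 10364

504, 1084, 1664, 2244, 2824, 3404, 3984, 4564, 5144, 5724, 6304, 6884, 7464, 8044, 8624, 9204, 9784, 10364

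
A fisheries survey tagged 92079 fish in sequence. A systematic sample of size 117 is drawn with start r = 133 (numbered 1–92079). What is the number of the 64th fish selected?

k = 92079/117 = 787
64th selection = r + (64−1)·k = 133 + 63×787 = 133 + 49581 = 49714

49714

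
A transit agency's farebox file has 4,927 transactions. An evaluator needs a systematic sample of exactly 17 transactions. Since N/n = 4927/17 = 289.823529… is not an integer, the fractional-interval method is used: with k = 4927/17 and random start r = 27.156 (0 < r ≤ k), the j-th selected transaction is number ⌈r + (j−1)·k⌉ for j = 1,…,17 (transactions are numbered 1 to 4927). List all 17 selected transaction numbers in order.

j=1: r + 0k = 27.156 → ⌈·⌉ = 28
j=2: r + 1k = 316.979529… → ⌈·⌉ = 317
j=3: r + 2k = 606.803058… → ⌈·⌉ = 607
j=4: r + 3k = 896.626588… → ⌈·⌉ = 897
j=5: r + 4k = 1186.450117… → ⌈·⌉ = 1187
j=6: r + 5k = 1476.273647… → ⌈·⌉ = 1477
j=7: r + 6k = 1766.097176… → ⌈·⌉ = 1767
j=8: r + 7k = 2055.920705… → ⌈·⌉ = 2056
j=9: r + 8k = 2345.744235… → ⌈·⌉ = 2346
j=10: r + 9k = 2635.567764… → ⌈·⌉ = 2636
j=11: r + 10k = 2925.391294… → ⌈·⌉ = 2926
j=12: r + 11k = 3215.214823… → ⌈·⌉ = 3216
j=13: r + 12k = 3505.038352… → ⌈·⌉ = 3506
j=14: r + 13k = 3794.861882… → ⌈·⌉ = 3795
j=15: r + 14k = 4084.685411… → ⌈·⌉ = 4085
j=16: r + 15k = 4374.508941… → ⌈·⌉ = 4375
j=17: r + 16k = 4664.332470… → ⌈·⌉ = 4665

28, 317, 607, 897, 1187, 1477, 1767, 2056, 2346, 2636, 2926, 3216, 3506, 3795, 4085, 4375, 4665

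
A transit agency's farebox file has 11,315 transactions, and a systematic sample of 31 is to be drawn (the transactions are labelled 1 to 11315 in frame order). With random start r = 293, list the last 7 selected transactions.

k = N/n = 11315/31 = 365
25th selection = 293 + 24×365 = 9053
26th: 9053 + 365 = 9418
27th: 9418 + 365 = 9783
28th: 9783 + 365 = 10148
29th: 10148 + 365 = 10513
30th: 10513 + 365 = 10878
31st: 10878 + 365 = 11243

9053, 9418, 9783, 10148, 10513, 10878, 11243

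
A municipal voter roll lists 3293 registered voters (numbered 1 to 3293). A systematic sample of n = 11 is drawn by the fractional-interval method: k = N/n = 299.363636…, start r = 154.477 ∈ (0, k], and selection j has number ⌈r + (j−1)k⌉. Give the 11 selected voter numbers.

155, 454, 754, 1053, 1352, 1652, 1951, 2251, 2550, 2849, 3149

j=1: r + 0k = 154.477 → ⌈·⌉ = 155
j=2: r + 1k = 453.840636… → ⌈·⌉ = 454
j=3: r + 2k = 753.204272… → ⌈·⌉ = 754
j=4: r + 3k = 1052.567909… → ⌈·⌉ = 1053
j=5: r + 4k = 1351.931545… → ⌈·⌉ = 1352
j=6: r + 5k = 1651.295181… → ⌈·⌉ = 1652
j=7: r + 6k = 1950.658818… → ⌈·⌉ = 1951
j=8: r + 7k = 2250.022454… → ⌈·⌉ = 2251
j=9: r + 8k = 2549.386090… → ⌈·⌉ = 2550
j=10: r + 9k = 2848.749727… → ⌈·⌉ = 2849
j=11: r + 10k = 3148.113363… → ⌈·⌉ = 3149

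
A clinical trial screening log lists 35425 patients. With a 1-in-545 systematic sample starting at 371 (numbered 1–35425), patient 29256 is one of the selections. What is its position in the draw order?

k = 545
position = (29256 − 371)/545 + 1 = 28885/545 + 1 = 53 + 1 = 54

54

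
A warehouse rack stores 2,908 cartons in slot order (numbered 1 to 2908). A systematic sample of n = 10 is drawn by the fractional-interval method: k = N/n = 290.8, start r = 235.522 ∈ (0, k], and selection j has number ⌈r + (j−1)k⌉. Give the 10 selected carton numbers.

236, 527, 818, 1108, 1399, 1690, 1981, 2272, 2562, 2853

j=1: r + 0k = 235.522 → ⌈·⌉ = 236
j=2: r + 1k = 526.322 → ⌈·⌉ = 527
j=3: r + 2k = 817.122 → ⌈·⌉ = 818
j=4: r + 3k = 1107.922 → ⌈·⌉ = 1108
j=5: r + 4k = 1398.722 → ⌈·⌉ = 1399
j=6: r + 5k = 1689.522 → ⌈·⌉ = 1690
j=7: r + 6k = 1980.322 → ⌈·⌉ = 1981
j=8: r + 7k = 2271.122 → ⌈·⌉ = 2272
j=9: r + 8k = 2561.922 → ⌈·⌉ = 2562
j=10: r + 9k = 2852.722 → ⌈·⌉ = 2853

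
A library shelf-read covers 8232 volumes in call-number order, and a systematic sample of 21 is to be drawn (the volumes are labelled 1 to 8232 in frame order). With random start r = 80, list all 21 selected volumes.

k = N/n = 8232/21 = 392
volume 1: 80
volume 2: 80 + 392 = 472
volume 3: 472 + 392 = 864
volume 4: 864 + 392 = 1256
volume 5: 1256 + 392 = 1648
volume 6: 1648 + 392 = 2040
volume 7: 2040 + 392 = 2432
volume 8: 2432 + 392 = 2824
volume 9: 2824 + 392 = 3216
volume 10: 3216 + 392 = 3608
volume 11: 3608 + 392 = 4000
volume 12: 4000 + 392 = 4392
volume 13: 4392 + 392 = 4784
volume 14: 4784 + 392 = 5176
volume 15: 5176 + 392 = 5568
volume 16: 5568 + 392 = 5960
volume 17: 5960 + 392 = 6352
volume 18: 6352 + 392 = 6744
volume 19: 6744 + 392 = 7136
volume 20: 7136 + 392 = 7528
volume 21: 7528 + 392 = 7920

80, 472, 864, 1256, 1648, 2040, 2432, 2824, 3216, 3608, 4000, 4392, 4784, 5176, 5568, 5960, 6352, 6744, 7136, 7528, 7920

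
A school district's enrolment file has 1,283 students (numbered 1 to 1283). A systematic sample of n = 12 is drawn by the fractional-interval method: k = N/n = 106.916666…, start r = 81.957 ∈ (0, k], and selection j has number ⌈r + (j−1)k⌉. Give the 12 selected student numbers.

j=1: r + 0k = 81.957 → ⌈·⌉ = 82
j=2: r + 1k = 188.873666… → ⌈·⌉ = 189
j=3: r + 2k = 295.790333… → ⌈·⌉ = 296
j=4: r + 3k = 402.707 → ⌈·⌉ = 403
j=5: r + 4k = 509.623666… → ⌈·⌉ = 510
j=6: r + 5k = 616.540333… → ⌈·⌉ = 617
j=7: r + 6k = 723.457 → ⌈·⌉ = 724
j=8: r + 7k = 830.373666… → ⌈·⌉ = 831
j=9: r + 8k = 937.290333… → ⌈·⌉ = 938
j=10: r + 9k = 1044.207 → ⌈·⌉ = 1045
j=11: r + 10k = 1151.123666… → ⌈·⌉ = 1152
j=12: r + 11k = 1258.040333… → ⌈·⌉ = 1259

82, 189, 296, 403, 510, 617, 724, 831, 938, 1045, 1152, 1259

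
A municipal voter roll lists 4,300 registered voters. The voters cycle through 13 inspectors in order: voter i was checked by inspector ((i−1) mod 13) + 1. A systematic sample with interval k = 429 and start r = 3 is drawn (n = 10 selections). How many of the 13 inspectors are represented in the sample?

1

Consecutive selections differ by k = 429, so their inspector numbers differ by 429 mod 13 = 0.
gcd(429, 13) = 13, so the sample visits 13/13 = 1 distinct residues mod 13.
Start 3 is inspector 3; the inspectors hit are 3.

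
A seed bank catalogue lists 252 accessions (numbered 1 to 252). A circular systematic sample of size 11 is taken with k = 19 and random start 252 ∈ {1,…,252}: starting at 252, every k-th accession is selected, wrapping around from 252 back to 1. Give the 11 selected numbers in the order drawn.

252, 19, 38, 57, 76, 95, 114, 133, 152, 171, 190

Selection 1: 252
Selection 2: 252 + 19 = 271 → 271 − 252 = 19
Selection 3: 19 + 19 = 38
Selection 4: 38 + 19 = 57
Selection 5: 57 + 19 = 76
Selection 6: 76 + 19 = 95
Selection 7: 95 + 19 = 114
Selection 8: 114 + 19 = 133
Selection 9: 133 + 19 = 152
Selection 10: 152 + 19 = 171
Selection 11: 171 + 19 = 190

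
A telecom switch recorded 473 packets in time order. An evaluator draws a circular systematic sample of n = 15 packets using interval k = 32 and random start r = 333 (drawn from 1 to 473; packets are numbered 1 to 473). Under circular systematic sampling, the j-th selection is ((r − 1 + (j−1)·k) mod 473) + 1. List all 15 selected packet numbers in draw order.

333, 365, 397, 429, 461, 20, 52, 84, 116, 148, 180, 212, 244, 276, 308

Selection 1: 333
Selection 2: 333 + 32 = 365
Selection 3: 365 + 32 = 397
Selection 4: 397 + 32 = 429
Selection 5: 429 + 32 = 461
Selection 6: 461 + 32 = 493 → 493 − 473 = 20
Selection 7: 20 + 32 = 52
Selection 8: 52 + 32 = 84
Selection 9: 84 + 32 = 116
Selection 10: 116 + 32 = 148
Selection 11: 148 + 32 = 180
Selection 12: 180 + 32 = 212
Selection 13: 212 + 32 = 244
Selection 14: 244 + 32 = 276
Selection 15: 276 + 32 = 308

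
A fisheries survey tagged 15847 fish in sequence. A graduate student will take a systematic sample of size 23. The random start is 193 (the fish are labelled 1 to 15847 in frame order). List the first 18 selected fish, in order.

k = N/n = 15847/23 = 689
fish 1: 193
fish 2: 193 + 689 = 882
fish 3: 882 + 689 = 1571
fish 4: 1571 + 689 = 2260
fish 5: 2260 + 689 = 2949
fish 6: 2949 + 689 = 3638
fish 7: 3638 + 689 = 4327
fish 8: 4327 + 689 = 5016
fish 9: 5016 + 689 = 5705
fish 10: 5705 + 689 = 6394
fish 11: 6394 + 689 = 7083
fish 12: 7083 + 689 = 7772
fish 13: 7772 + 689 = 8461
fish 14: 8461 + 689 = 9150
fish 15: 9150 + 689 = 9839
fish 16: 9839 + 689 = 10528
fish 17: 10528 + 689 = 11217
fish 18: 11217 + 689 = 11906

193, 882, 1571, 2260, 2949, 3638, 4327, 5016, 5705, 6394, 7083, 7772, 8461, 9150, 9839, 10528, 11217, 11906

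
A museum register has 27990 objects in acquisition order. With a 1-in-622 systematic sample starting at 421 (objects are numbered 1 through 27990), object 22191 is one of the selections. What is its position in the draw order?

36

k = 622
position = (22191 − 421)/622 + 1 = 21770/622 + 1 = 35 + 1 = 36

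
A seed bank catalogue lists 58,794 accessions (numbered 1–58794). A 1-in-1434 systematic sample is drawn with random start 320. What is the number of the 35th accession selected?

k = 1434
35th selection = r + (35−1)·k = 320 + 34×1434 = 320 + 48756 = 49076

49076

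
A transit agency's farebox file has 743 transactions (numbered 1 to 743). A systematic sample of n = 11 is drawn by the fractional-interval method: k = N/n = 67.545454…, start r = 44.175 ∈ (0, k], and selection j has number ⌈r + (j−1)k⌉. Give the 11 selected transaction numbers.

j=1: r + 0k = 44.175 → ⌈·⌉ = 45
j=2: r + 1k = 111.720454… → ⌈·⌉ = 112
j=3: r + 2k = 179.265909… → ⌈·⌉ = 180
j=4: r + 3k = 246.811363… → ⌈·⌉ = 247
j=5: r + 4k = 314.356818… → ⌈·⌉ = 315
j=6: r + 5k = 381.902272… → ⌈·⌉ = 382
j=7: r + 6k = 449.447727… → ⌈·⌉ = 450
j=8: r + 7k = 516.993181… → ⌈·⌉ = 517
j=9: r + 8k = 584.538636… → ⌈·⌉ = 585
j=10: r + 9k = 652.084090… → ⌈·⌉ = 653
j=11: r + 10k = 719.629545… → ⌈·⌉ = 720

45, 112, 180, 247, 315, 382, 450, 517, 585, 653, 720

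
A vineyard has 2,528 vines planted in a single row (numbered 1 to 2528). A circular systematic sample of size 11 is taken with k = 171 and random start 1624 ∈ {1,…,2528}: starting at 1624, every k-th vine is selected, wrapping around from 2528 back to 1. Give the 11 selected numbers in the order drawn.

Selection 1: 1624
Selection 2: 1624 + 171 = 1795
Selection 3: 1795 + 171 = 1966
Selection 4: 1966 + 171 = 2137
Selection 5: 2137 + 171 = 2308
Selection 6: 2308 + 171 = 2479
Selection 7: 2479 + 171 = 2650 → 2650 − 2528 = 122
Selection 8: 122 + 171 = 293
Selection 9: 293 + 171 = 464
Selection 10: 464 + 171 = 635
Selection 11: 635 + 171 = 806

1624, 1795, 1966, 2137, 2308, 2479, 122, 293, 464, 635, 806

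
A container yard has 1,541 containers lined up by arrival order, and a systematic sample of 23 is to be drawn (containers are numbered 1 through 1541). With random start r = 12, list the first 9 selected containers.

12, 79, 146, 213, 280, 347, 414, 481, 548

k = N/n = 1541/23 = 67
container 1: 12
container 2: 12 + 67 = 79
container 3: 79 + 67 = 146
container 4: 146 + 67 = 213
container 5: 213 + 67 = 280
container 6: 280 + 67 = 347
container 7: 347 + 67 = 414
container 8: 414 + 67 = 481
container 9: 481 + 67 = 548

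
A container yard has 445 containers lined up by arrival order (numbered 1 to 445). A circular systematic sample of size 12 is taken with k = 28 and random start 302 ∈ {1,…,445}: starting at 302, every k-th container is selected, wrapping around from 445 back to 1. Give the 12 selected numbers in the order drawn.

Selection 1: 302
Selection 2: 302 + 28 = 330
Selection 3: 330 + 28 = 358
Selection 4: 358 + 28 = 386
Selection 5: 386 + 28 = 414
Selection 6: 414 + 28 = 442
Selection 7: 442 + 28 = 470 → 470 − 445 = 25
Selection 8: 25 + 28 = 53
Selection 9: 53 + 28 = 81
Selection 10: 81 + 28 = 109
Selection 11: 109 + 28 = 137
Selection 12: 137 + 28 = 165

302, 330, 358, 386, 414, 442, 25, 53, 81, 109, 137, 165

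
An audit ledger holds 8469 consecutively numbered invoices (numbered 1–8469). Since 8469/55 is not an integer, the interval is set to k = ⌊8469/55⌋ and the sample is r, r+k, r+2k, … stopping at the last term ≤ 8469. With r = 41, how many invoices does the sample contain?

56

k = ⌊8469/55⌋ = 153
Achieved size = ⌊(8469 − 41)/153⌋ + 1 = ⌊8428/153⌋ + 1 = 55 + 1 = 56
(last selection: 41 + 55×153 = 8456 ≤ 8469; next would be 8609 > 8469)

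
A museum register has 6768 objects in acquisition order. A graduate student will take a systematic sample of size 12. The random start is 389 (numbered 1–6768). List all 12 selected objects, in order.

k = N/n = 6768/12 = 564
object 1: 389
object 2: 389 + 564 = 953
object 3: 953 + 564 = 1517
object 4: 1517 + 564 = 2081
object 5: 2081 + 564 = 2645
object 6: 2645 + 564 = 3209
object 7: 3209 + 564 = 3773
object 8: 3773 + 564 = 4337
object 9: 4337 + 564 = 4901
object 10: 4901 + 564 = 5465
object 11: 5465 + 564 = 6029
object 12: 6029 + 564 = 6593

389, 953, 1517, 2081, 2645, 3209, 3773, 4337, 4901, 5465, 6029, 6593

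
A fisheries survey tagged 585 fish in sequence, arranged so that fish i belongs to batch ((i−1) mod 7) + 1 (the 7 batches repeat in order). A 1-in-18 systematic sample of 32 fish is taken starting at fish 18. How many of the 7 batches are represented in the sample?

7

Consecutive selections differ by k = 18, so their batch numbers differ by 18 mod 7 = 4.
gcd(18, 7) = 1, so the sample visits 7/1 = 7 distinct residues mod 7.
Start 18 is batch 4; the batches hit are 1, 2, 3, 4, 5, 6, 7.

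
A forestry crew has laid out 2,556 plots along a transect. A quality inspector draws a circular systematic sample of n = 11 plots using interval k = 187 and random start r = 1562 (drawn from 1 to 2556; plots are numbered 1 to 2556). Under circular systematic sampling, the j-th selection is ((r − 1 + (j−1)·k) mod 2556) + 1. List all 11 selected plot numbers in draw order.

1562, 1749, 1936, 2123, 2310, 2497, 128, 315, 502, 689, 876

Selection 1: 1562
Selection 2: 1562 + 187 = 1749
Selection 3: 1749 + 187 = 1936
Selection 4: 1936 + 187 = 2123
Selection 5: 2123 + 187 = 2310
Selection 6: 2310 + 187 = 2497
Selection 7: 2497 + 187 = 2684 → 2684 − 2556 = 128
Selection 8: 128 + 187 = 315
Selection 9: 315 + 187 = 502
Selection 10: 502 + 187 = 689
Selection 11: 689 + 187 = 876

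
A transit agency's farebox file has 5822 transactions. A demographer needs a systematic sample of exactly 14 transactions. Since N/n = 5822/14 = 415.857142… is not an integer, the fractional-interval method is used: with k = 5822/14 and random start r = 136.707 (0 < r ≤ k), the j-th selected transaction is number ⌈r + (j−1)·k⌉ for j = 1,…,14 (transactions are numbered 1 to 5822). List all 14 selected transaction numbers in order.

j=1: r + 0k = 136.707 → ⌈·⌉ = 137
j=2: r + 1k = 552.564142… → ⌈·⌉ = 553
j=3: r + 2k = 968.421285… → ⌈·⌉ = 969
j=4: r + 3k = 1384.278428… → ⌈·⌉ = 1385
j=5: r + 4k = 1800.135571… → ⌈·⌉ = 1801
j=6: r + 5k = 2215.992714… → ⌈·⌉ = 2216
j=7: r + 6k = 2631.849857… → ⌈·⌉ = 2632
j=8: r + 7k = 3047.707 → ⌈·⌉ = 3048
j=9: r + 8k = 3463.564142… → ⌈·⌉ = 3464
j=10: r + 9k = 3879.421285… → ⌈·⌉ = 3880
j=11: r + 10k = 4295.278428… → ⌈·⌉ = 4296
j=12: r + 11k = 4711.135571… → ⌈·⌉ = 4712
j=13: r + 12k = 5126.992714… → ⌈·⌉ = 5127
j=14: r + 13k = 5542.849857… → ⌈·⌉ = 5543

137, 553, 969, 1385, 1801, 2216, 2632, 3048, 3464, 3880, 4296, 4712, 5127, 5543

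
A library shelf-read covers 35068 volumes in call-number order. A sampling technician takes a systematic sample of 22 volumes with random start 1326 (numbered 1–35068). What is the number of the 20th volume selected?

k = 35068/22 = 1594
20th selection = r + (20−1)·k = 1326 + 19×1594 = 1326 + 30286 = 31612

31612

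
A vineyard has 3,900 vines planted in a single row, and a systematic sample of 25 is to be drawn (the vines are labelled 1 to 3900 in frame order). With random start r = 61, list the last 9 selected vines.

k = N/n = 3900/25 = 156
17th selection = 61 + 16×156 = 2557
18th: 2557 + 156 = 2713
19th: 2713 + 156 = 2869
20th: 2869 + 156 = 3025
21st: 3025 + 156 = 3181
22nd: 3181 + 156 = 3337
23rd: 3337 + 156 = 3493
24th: 3493 + 156 = 3649
25th: 3649 + 156 = 3805

2557, 2713, 2869, 3025, 3181, 3337, 3493, 3649, 3805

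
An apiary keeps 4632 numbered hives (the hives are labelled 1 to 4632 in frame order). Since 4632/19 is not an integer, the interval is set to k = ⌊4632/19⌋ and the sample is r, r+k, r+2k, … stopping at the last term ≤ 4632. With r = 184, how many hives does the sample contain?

k = ⌊4632/19⌋ = 243
Achieved size = ⌊(4632 − 184)/243⌋ + 1 = ⌊4448/243⌋ + 1 = 18 + 1 = 19
(last selection: 184 + 18×243 = 4558 ≤ 4632; next would be 4801 > 4632)

19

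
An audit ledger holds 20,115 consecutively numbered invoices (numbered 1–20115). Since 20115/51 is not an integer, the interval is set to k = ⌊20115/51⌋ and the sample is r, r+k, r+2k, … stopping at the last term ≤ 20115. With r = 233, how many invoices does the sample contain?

k = ⌊20115/51⌋ = 394
Achieved size = ⌊(20115 − 233)/394⌋ + 1 = ⌊19882/394⌋ + 1 = 50 + 1 = 51
(last selection: 233 + 50×394 = 19933 ≤ 20115; next would be 20327 > 20115)

51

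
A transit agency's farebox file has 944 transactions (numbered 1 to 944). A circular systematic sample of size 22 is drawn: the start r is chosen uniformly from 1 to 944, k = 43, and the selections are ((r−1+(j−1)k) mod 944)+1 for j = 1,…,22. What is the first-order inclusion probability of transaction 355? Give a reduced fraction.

For each position j, as r ranges over 1…944 the j-th selection hits every transaction exactly once, so transaction 355 is selected for exactly 22 of the 944 starts.
Inclusion probability = 22/944 = 11/472.

11/472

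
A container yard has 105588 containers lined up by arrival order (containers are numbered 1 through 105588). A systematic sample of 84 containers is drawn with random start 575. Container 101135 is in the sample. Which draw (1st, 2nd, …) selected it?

k = 105588/84 = 1257
position = (101135 − 575)/1257 + 1 = 100560/1257 + 1 = 80 + 1 = 81

81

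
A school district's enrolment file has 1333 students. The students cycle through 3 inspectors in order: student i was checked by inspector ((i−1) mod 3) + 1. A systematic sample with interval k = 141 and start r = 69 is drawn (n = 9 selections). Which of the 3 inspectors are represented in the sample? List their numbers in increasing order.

Consecutive selections differ by k = 141, so their inspector numbers differ by 141 mod 3 = 0.
gcd(141, 3) = 3, so the sample visits 3/3 = 1 distinct residues mod 3.
Start 69 is inspector 3; the inspectors hit are 3.

3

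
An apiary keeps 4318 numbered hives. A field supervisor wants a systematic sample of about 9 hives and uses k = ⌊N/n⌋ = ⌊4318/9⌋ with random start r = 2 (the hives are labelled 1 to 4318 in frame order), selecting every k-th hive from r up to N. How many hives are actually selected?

k = ⌊4318/9⌋ = 479
Achieved size = ⌊(4318 − 2)/479⌋ + 1 = ⌊4316/479⌋ + 1 = 9 + 1 = 10
(last selection: 2 + 9×479 = 4313 ≤ 4318; next would be 4792 > 4318)

10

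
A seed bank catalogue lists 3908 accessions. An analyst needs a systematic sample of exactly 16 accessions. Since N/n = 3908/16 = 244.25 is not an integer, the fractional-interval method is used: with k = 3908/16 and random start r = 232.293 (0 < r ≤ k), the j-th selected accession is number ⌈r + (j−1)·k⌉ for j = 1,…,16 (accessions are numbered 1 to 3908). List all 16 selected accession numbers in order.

233, 477, 721, 966, 1210, 1454, 1698, 1943, 2187, 2431, 2675, 2920, 3164, 3408, 3652, 3897

j=1: r + 0k = 232.293 → ⌈·⌉ = 233
j=2: r + 1k = 476.543 → ⌈·⌉ = 477
j=3: r + 2k = 720.793 → ⌈·⌉ = 721
j=4: r + 3k = 965.043 → ⌈·⌉ = 966
j=5: r + 4k = 1209.293 → ⌈·⌉ = 1210
j=6: r + 5k = 1453.543 → ⌈·⌉ = 1454
j=7: r + 6k = 1697.793 → ⌈·⌉ = 1698
j=8: r + 7k = 1942.043 → ⌈·⌉ = 1943
j=9: r + 8k = 2186.293 → ⌈·⌉ = 2187
j=10: r + 9k = 2430.543 → ⌈·⌉ = 2431
j=11: r + 10k = 2674.793 → ⌈·⌉ = 2675
j=12: r + 11k = 2919.043 → ⌈·⌉ = 2920
j=13: r + 12k = 3163.293 → ⌈·⌉ = 3164
j=14: r + 13k = 3407.543 → ⌈·⌉ = 3408
j=15: r + 14k = 3651.793 → ⌈·⌉ = 3652
j=16: r + 15k = 3896.043 → ⌈·⌉ = 3897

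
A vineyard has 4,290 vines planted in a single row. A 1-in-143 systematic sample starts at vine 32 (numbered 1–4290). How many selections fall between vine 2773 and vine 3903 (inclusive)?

k = 143
First selection ≥ 2773: 32 + ⌈(2773−32)/143⌉·143 = 32 + 20×143 = 2892
Last selection ≤ 3903: 32 + ⌊(3903−32)/143⌋·143 = 32 + 27×143 = 3893
Count = 27 − 20 + 1 = 8

8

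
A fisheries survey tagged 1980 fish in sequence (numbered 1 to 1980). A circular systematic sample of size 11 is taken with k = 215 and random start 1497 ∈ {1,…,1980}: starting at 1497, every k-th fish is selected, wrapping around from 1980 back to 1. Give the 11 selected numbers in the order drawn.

1497, 1712, 1927, 162, 377, 592, 807, 1022, 1237, 1452, 1667

Selection 1: 1497
Selection 2: 1497 + 215 = 1712
Selection 3: 1712 + 215 = 1927
Selection 4: 1927 + 215 = 2142 → 2142 − 1980 = 162
Selection 5: 162 + 215 = 377
Selection 6: 377 + 215 = 592
Selection 7: 592 + 215 = 807
Selection 8: 807 + 215 = 1022
Selection 9: 1022 + 215 = 1237
Selection 10: 1237 + 215 = 1452
Selection 11: 1452 + 215 = 1667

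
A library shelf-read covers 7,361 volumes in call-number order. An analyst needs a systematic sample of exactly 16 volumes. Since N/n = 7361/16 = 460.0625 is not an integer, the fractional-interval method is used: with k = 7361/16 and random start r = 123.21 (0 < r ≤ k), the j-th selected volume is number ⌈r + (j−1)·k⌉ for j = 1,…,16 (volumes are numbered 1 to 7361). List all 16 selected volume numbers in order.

j=1: r + 0k = 123.21 → ⌈·⌉ = 124
j=2: r + 1k = 583.2725 → ⌈·⌉ = 584
j=3: r + 2k = 1043.335 → ⌈·⌉ = 1044
j=4: r + 3k = 1503.3975 → ⌈·⌉ = 1504
j=5: r + 4k = 1963.46 → ⌈·⌉ = 1964
j=6: r + 5k = 2423.5225 → ⌈·⌉ = 2424
j=7: r + 6k = 2883.585 → ⌈·⌉ = 2884
j=8: r + 7k = 3343.6475 → ⌈·⌉ = 3344
j=9: r + 8k = 3803.71 → ⌈·⌉ = 3804
j=10: r + 9k = 4263.7725 → ⌈·⌉ = 4264
j=11: r + 10k = 4723.835 → ⌈·⌉ = 4724
j=12: r + 11k = 5183.8975 → ⌈·⌉ = 5184
j=13: r + 12k = 5643.96 → ⌈·⌉ = 5644
j=14: r + 13k = 6104.0225 → ⌈·⌉ = 6105
j=15: r + 14k = 6564.085 → ⌈·⌉ = 6565
j=16: r + 15k = 7024.1475 → ⌈·⌉ = 7025

124, 584, 1044, 1504, 1964, 2424, 2884, 3344, 3804, 4264, 4724, 5184, 5644, 6105, 6565, 7025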